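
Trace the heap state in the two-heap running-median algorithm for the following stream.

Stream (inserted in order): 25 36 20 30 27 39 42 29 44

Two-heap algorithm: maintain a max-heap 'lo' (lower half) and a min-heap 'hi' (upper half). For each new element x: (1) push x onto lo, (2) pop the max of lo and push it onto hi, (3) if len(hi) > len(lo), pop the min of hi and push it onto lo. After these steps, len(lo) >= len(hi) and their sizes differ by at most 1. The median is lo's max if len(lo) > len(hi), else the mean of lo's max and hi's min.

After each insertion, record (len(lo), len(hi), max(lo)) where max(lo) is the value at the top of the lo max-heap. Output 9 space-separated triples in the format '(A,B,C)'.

Step 1: insert 25 -> lo=[25] hi=[] -> (len(lo)=1, len(hi)=0, max(lo)=25)
Step 2: insert 36 -> lo=[25] hi=[36] -> (len(lo)=1, len(hi)=1, max(lo)=25)
Step 3: insert 20 -> lo=[20, 25] hi=[36] -> (len(lo)=2, len(hi)=1, max(lo)=25)
Step 4: insert 30 -> lo=[20, 25] hi=[30, 36] -> (len(lo)=2, len(hi)=2, max(lo)=25)
Step 5: insert 27 -> lo=[20, 25, 27] hi=[30, 36] -> (len(lo)=3, len(hi)=2, max(lo)=27)
Step 6: insert 39 -> lo=[20, 25, 27] hi=[30, 36, 39] -> (len(lo)=3, len(hi)=3, max(lo)=27)
Step 7: insert 42 -> lo=[20, 25, 27, 30] hi=[36, 39, 42] -> (len(lo)=4, len(hi)=3, max(lo)=30)
Step 8: insert 29 -> lo=[20, 25, 27, 29] hi=[30, 36, 39, 42] -> (len(lo)=4, len(hi)=4, max(lo)=29)
Step 9: insert 44 -> lo=[20, 25, 27, 29, 30] hi=[36, 39, 42, 44] -> (len(lo)=5, len(hi)=4, max(lo)=30)

Answer: (1,0,25) (1,1,25) (2,1,25) (2,2,25) (3,2,27) (3,3,27) (4,3,30) (4,4,29) (5,4,30)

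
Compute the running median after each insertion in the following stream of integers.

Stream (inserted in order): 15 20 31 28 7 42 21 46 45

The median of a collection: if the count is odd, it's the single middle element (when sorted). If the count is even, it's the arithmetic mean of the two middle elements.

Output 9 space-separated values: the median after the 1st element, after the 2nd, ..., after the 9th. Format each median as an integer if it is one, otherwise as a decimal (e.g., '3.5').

Step 1: insert 15 -> lo=[15] (size 1, max 15) hi=[] (size 0) -> median=15
Step 2: insert 20 -> lo=[15] (size 1, max 15) hi=[20] (size 1, min 20) -> median=17.5
Step 3: insert 31 -> lo=[15, 20] (size 2, max 20) hi=[31] (size 1, min 31) -> median=20
Step 4: insert 28 -> lo=[15, 20] (size 2, max 20) hi=[28, 31] (size 2, min 28) -> median=24
Step 5: insert 7 -> lo=[7, 15, 20] (size 3, max 20) hi=[28, 31] (size 2, min 28) -> median=20
Step 6: insert 42 -> lo=[7, 15, 20] (size 3, max 20) hi=[28, 31, 42] (size 3, min 28) -> median=24
Step 7: insert 21 -> lo=[7, 15, 20, 21] (size 4, max 21) hi=[28, 31, 42] (size 3, min 28) -> median=21
Step 8: insert 46 -> lo=[7, 15, 20, 21] (size 4, max 21) hi=[28, 31, 42, 46] (size 4, min 28) -> median=24.5
Step 9: insert 45 -> lo=[7, 15, 20, 21, 28] (size 5, max 28) hi=[31, 42, 45, 46] (size 4, min 31) -> median=28

Answer: 15 17.5 20 24 20 24 21 24.5 28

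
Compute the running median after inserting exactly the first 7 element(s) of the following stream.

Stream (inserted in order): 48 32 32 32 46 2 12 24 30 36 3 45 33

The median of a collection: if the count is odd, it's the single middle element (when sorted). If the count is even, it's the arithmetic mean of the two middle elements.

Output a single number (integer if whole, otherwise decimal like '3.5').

Step 1: insert 48 -> lo=[48] (size 1, max 48) hi=[] (size 0) -> median=48
Step 2: insert 32 -> lo=[32] (size 1, max 32) hi=[48] (size 1, min 48) -> median=40
Step 3: insert 32 -> lo=[32, 32] (size 2, max 32) hi=[48] (size 1, min 48) -> median=32
Step 4: insert 32 -> lo=[32, 32] (size 2, max 32) hi=[32, 48] (size 2, min 32) -> median=32
Step 5: insert 46 -> lo=[32, 32, 32] (size 3, max 32) hi=[46, 48] (size 2, min 46) -> median=32
Step 6: insert 2 -> lo=[2, 32, 32] (size 3, max 32) hi=[32, 46, 48] (size 3, min 32) -> median=32
Step 7: insert 12 -> lo=[2, 12, 32, 32] (size 4, max 32) hi=[32, 46, 48] (size 3, min 32) -> median=32

Answer: 32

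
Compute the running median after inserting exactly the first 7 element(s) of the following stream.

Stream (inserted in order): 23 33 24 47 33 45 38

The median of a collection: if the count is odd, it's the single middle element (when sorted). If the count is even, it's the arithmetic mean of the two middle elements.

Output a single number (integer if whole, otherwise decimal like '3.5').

Answer: 33

Derivation:
Step 1: insert 23 -> lo=[23] (size 1, max 23) hi=[] (size 0) -> median=23
Step 2: insert 33 -> lo=[23] (size 1, max 23) hi=[33] (size 1, min 33) -> median=28
Step 3: insert 24 -> lo=[23, 24] (size 2, max 24) hi=[33] (size 1, min 33) -> median=24
Step 4: insert 47 -> lo=[23, 24] (size 2, max 24) hi=[33, 47] (size 2, min 33) -> median=28.5
Step 5: insert 33 -> lo=[23, 24, 33] (size 3, max 33) hi=[33, 47] (size 2, min 33) -> median=33
Step 6: insert 45 -> lo=[23, 24, 33] (size 3, max 33) hi=[33, 45, 47] (size 3, min 33) -> median=33
Step 7: insert 38 -> lo=[23, 24, 33, 33] (size 4, max 33) hi=[38, 45, 47] (size 3, min 38) -> median=33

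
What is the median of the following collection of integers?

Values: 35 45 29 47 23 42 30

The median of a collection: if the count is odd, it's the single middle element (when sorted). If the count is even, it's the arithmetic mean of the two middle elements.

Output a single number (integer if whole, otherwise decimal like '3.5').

Step 1: insert 35 -> lo=[35] (size 1, max 35) hi=[] (size 0) -> median=35
Step 2: insert 45 -> lo=[35] (size 1, max 35) hi=[45] (size 1, min 45) -> median=40
Step 3: insert 29 -> lo=[29, 35] (size 2, max 35) hi=[45] (size 1, min 45) -> median=35
Step 4: insert 47 -> lo=[29, 35] (size 2, max 35) hi=[45, 47] (size 2, min 45) -> median=40
Step 5: insert 23 -> lo=[23, 29, 35] (size 3, max 35) hi=[45, 47] (size 2, min 45) -> median=35
Step 6: insert 42 -> lo=[23, 29, 35] (size 3, max 35) hi=[42, 45, 47] (size 3, min 42) -> median=38.5
Step 7: insert 30 -> lo=[23, 29, 30, 35] (size 4, max 35) hi=[42, 45, 47] (size 3, min 42) -> median=35

Answer: 35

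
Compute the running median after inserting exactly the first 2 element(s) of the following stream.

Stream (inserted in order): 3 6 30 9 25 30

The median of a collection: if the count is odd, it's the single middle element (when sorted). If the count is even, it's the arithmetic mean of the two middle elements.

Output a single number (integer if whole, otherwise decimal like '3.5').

Answer: 4.5

Derivation:
Step 1: insert 3 -> lo=[3] (size 1, max 3) hi=[] (size 0) -> median=3
Step 2: insert 6 -> lo=[3] (size 1, max 3) hi=[6] (size 1, min 6) -> median=4.5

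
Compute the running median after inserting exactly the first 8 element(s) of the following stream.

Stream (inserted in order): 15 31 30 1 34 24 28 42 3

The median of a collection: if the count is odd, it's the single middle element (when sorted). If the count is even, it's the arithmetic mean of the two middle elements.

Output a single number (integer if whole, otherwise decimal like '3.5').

Step 1: insert 15 -> lo=[15] (size 1, max 15) hi=[] (size 0) -> median=15
Step 2: insert 31 -> lo=[15] (size 1, max 15) hi=[31] (size 1, min 31) -> median=23
Step 3: insert 30 -> lo=[15, 30] (size 2, max 30) hi=[31] (size 1, min 31) -> median=30
Step 4: insert 1 -> lo=[1, 15] (size 2, max 15) hi=[30, 31] (size 2, min 30) -> median=22.5
Step 5: insert 34 -> lo=[1, 15, 30] (size 3, max 30) hi=[31, 34] (size 2, min 31) -> median=30
Step 6: insert 24 -> lo=[1, 15, 24] (size 3, max 24) hi=[30, 31, 34] (size 3, min 30) -> median=27
Step 7: insert 28 -> lo=[1, 15, 24, 28] (size 4, max 28) hi=[30, 31, 34] (size 3, min 30) -> median=28
Step 8: insert 42 -> lo=[1, 15, 24, 28] (size 4, max 28) hi=[30, 31, 34, 42] (size 4, min 30) -> median=29

Answer: 29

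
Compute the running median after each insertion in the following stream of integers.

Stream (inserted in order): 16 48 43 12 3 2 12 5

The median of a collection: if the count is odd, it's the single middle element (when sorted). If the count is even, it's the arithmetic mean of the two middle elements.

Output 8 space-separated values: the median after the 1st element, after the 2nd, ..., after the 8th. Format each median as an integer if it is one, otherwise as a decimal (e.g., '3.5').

Step 1: insert 16 -> lo=[16] (size 1, max 16) hi=[] (size 0) -> median=16
Step 2: insert 48 -> lo=[16] (size 1, max 16) hi=[48] (size 1, min 48) -> median=32
Step 3: insert 43 -> lo=[16, 43] (size 2, max 43) hi=[48] (size 1, min 48) -> median=43
Step 4: insert 12 -> lo=[12, 16] (size 2, max 16) hi=[43, 48] (size 2, min 43) -> median=29.5
Step 5: insert 3 -> lo=[3, 12, 16] (size 3, max 16) hi=[43, 48] (size 2, min 43) -> median=16
Step 6: insert 2 -> lo=[2, 3, 12] (size 3, max 12) hi=[16, 43, 48] (size 3, min 16) -> median=14
Step 7: insert 12 -> lo=[2, 3, 12, 12] (size 4, max 12) hi=[16, 43, 48] (size 3, min 16) -> median=12
Step 8: insert 5 -> lo=[2, 3, 5, 12] (size 4, max 12) hi=[12, 16, 43, 48] (size 4, min 12) -> median=12

Answer: 16 32 43 29.5 16 14 12 12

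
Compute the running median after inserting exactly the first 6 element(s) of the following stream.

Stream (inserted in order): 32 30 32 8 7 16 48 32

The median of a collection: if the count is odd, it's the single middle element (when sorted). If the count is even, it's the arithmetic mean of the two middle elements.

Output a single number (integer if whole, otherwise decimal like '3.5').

Step 1: insert 32 -> lo=[32] (size 1, max 32) hi=[] (size 0) -> median=32
Step 2: insert 30 -> lo=[30] (size 1, max 30) hi=[32] (size 1, min 32) -> median=31
Step 3: insert 32 -> lo=[30, 32] (size 2, max 32) hi=[32] (size 1, min 32) -> median=32
Step 4: insert 8 -> lo=[8, 30] (size 2, max 30) hi=[32, 32] (size 2, min 32) -> median=31
Step 5: insert 7 -> lo=[7, 8, 30] (size 3, max 30) hi=[32, 32] (size 2, min 32) -> median=30
Step 6: insert 16 -> lo=[7, 8, 16] (size 3, max 16) hi=[30, 32, 32] (size 3, min 30) -> median=23

Answer: 23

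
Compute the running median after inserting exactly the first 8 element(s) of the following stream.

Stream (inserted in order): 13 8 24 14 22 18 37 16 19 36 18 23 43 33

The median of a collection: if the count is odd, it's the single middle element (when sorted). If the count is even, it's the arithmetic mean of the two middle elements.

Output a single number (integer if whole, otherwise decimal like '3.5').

Answer: 17

Derivation:
Step 1: insert 13 -> lo=[13] (size 1, max 13) hi=[] (size 0) -> median=13
Step 2: insert 8 -> lo=[8] (size 1, max 8) hi=[13] (size 1, min 13) -> median=10.5
Step 3: insert 24 -> lo=[8, 13] (size 2, max 13) hi=[24] (size 1, min 24) -> median=13
Step 4: insert 14 -> lo=[8, 13] (size 2, max 13) hi=[14, 24] (size 2, min 14) -> median=13.5
Step 5: insert 22 -> lo=[8, 13, 14] (size 3, max 14) hi=[22, 24] (size 2, min 22) -> median=14
Step 6: insert 18 -> lo=[8, 13, 14] (size 3, max 14) hi=[18, 22, 24] (size 3, min 18) -> median=16
Step 7: insert 37 -> lo=[8, 13, 14, 18] (size 4, max 18) hi=[22, 24, 37] (size 3, min 22) -> median=18
Step 8: insert 16 -> lo=[8, 13, 14, 16] (size 4, max 16) hi=[18, 22, 24, 37] (size 4, min 18) -> median=17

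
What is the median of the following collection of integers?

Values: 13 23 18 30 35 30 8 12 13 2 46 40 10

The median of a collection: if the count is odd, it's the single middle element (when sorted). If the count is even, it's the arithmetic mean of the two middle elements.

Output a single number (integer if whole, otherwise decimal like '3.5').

Step 1: insert 13 -> lo=[13] (size 1, max 13) hi=[] (size 0) -> median=13
Step 2: insert 23 -> lo=[13] (size 1, max 13) hi=[23] (size 1, min 23) -> median=18
Step 3: insert 18 -> lo=[13, 18] (size 2, max 18) hi=[23] (size 1, min 23) -> median=18
Step 4: insert 30 -> lo=[13, 18] (size 2, max 18) hi=[23, 30] (size 2, min 23) -> median=20.5
Step 5: insert 35 -> lo=[13, 18, 23] (size 3, max 23) hi=[30, 35] (size 2, min 30) -> median=23
Step 6: insert 30 -> lo=[13, 18, 23] (size 3, max 23) hi=[30, 30, 35] (size 3, min 30) -> median=26.5
Step 7: insert 8 -> lo=[8, 13, 18, 23] (size 4, max 23) hi=[30, 30, 35] (size 3, min 30) -> median=23
Step 8: insert 12 -> lo=[8, 12, 13, 18] (size 4, max 18) hi=[23, 30, 30, 35] (size 4, min 23) -> median=20.5
Step 9: insert 13 -> lo=[8, 12, 13, 13, 18] (size 5, max 18) hi=[23, 30, 30, 35] (size 4, min 23) -> median=18
Step 10: insert 2 -> lo=[2, 8, 12, 13, 13] (size 5, max 13) hi=[18, 23, 30, 30, 35] (size 5, min 18) -> median=15.5
Step 11: insert 46 -> lo=[2, 8, 12, 13, 13, 18] (size 6, max 18) hi=[23, 30, 30, 35, 46] (size 5, min 23) -> median=18
Step 12: insert 40 -> lo=[2, 8, 12, 13, 13, 18] (size 6, max 18) hi=[23, 30, 30, 35, 40, 46] (size 6, min 23) -> median=20.5
Step 13: insert 10 -> lo=[2, 8, 10, 12, 13, 13, 18] (size 7, max 18) hi=[23, 30, 30, 35, 40, 46] (size 6, min 23) -> median=18

Answer: 18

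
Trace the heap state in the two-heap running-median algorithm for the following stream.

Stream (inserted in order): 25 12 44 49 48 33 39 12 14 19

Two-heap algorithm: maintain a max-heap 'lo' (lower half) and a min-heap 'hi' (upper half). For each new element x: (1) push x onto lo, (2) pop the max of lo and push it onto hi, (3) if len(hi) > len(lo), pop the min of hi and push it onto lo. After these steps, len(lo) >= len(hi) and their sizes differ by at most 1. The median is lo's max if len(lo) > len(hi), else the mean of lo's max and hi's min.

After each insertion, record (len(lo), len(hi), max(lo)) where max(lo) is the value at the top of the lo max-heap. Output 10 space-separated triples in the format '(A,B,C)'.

Step 1: insert 25 -> lo=[25] hi=[] -> (len(lo)=1, len(hi)=0, max(lo)=25)
Step 2: insert 12 -> lo=[12] hi=[25] -> (len(lo)=1, len(hi)=1, max(lo)=12)
Step 3: insert 44 -> lo=[12, 25] hi=[44] -> (len(lo)=2, len(hi)=1, max(lo)=25)
Step 4: insert 49 -> lo=[12, 25] hi=[44, 49] -> (len(lo)=2, len(hi)=2, max(lo)=25)
Step 5: insert 48 -> lo=[12, 25, 44] hi=[48, 49] -> (len(lo)=3, len(hi)=2, max(lo)=44)
Step 6: insert 33 -> lo=[12, 25, 33] hi=[44, 48, 49] -> (len(lo)=3, len(hi)=3, max(lo)=33)
Step 7: insert 39 -> lo=[12, 25, 33, 39] hi=[44, 48, 49] -> (len(lo)=4, len(hi)=3, max(lo)=39)
Step 8: insert 12 -> lo=[12, 12, 25, 33] hi=[39, 44, 48, 49] -> (len(lo)=4, len(hi)=4, max(lo)=33)
Step 9: insert 14 -> lo=[12, 12, 14, 25, 33] hi=[39, 44, 48, 49] -> (len(lo)=5, len(hi)=4, max(lo)=33)
Step 10: insert 19 -> lo=[12, 12, 14, 19, 25] hi=[33, 39, 44, 48, 49] -> (len(lo)=5, len(hi)=5, max(lo)=25)

Answer: (1,0,25) (1,1,12) (2,1,25) (2,2,25) (3,2,44) (3,3,33) (4,3,39) (4,4,33) (5,4,33) (5,5,25)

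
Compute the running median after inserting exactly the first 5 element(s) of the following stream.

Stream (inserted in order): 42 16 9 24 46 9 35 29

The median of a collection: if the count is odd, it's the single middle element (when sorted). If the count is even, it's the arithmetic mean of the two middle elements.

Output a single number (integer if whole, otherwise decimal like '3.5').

Answer: 24

Derivation:
Step 1: insert 42 -> lo=[42] (size 1, max 42) hi=[] (size 0) -> median=42
Step 2: insert 16 -> lo=[16] (size 1, max 16) hi=[42] (size 1, min 42) -> median=29
Step 3: insert 9 -> lo=[9, 16] (size 2, max 16) hi=[42] (size 1, min 42) -> median=16
Step 4: insert 24 -> lo=[9, 16] (size 2, max 16) hi=[24, 42] (size 2, min 24) -> median=20
Step 5: insert 46 -> lo=[9, 16, 24] (size 3, max 24) hi=[42, 46] (size 2, min 42) -> median=24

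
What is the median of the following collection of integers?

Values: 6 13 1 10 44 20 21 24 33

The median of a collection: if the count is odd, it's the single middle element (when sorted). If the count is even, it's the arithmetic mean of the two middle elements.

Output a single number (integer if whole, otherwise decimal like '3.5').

Answer: 20

Derivation:
Step 1: insert 6 -> lo=[6] (size 1, max 6) hi=[] (size 0) -> median=6
Step 2: insert 13 -> lo=[6] (size 1, max 6) hi=[13] (size 1, min 13) -> median=9.5
Step 3: insert 1 -> lo=[1, 6] (size 2, max 6) hi=[13] (size 1, min 13) -> median=6
Step 4: insert 10 -> lo=[1, 6] (size 2, max 6) hi=[10, 13] (size 2, min 10) -> median=8
Step 5: insert 44 -> lo=[1, 6, 10] (size 3, max 10) hi=[13, 44] (size 2, min 13) -> median=10
Step 6: insert 20 -> lo=[1, 6, 10] (size 3, max 10) hi=[13, 20, 44] (size 3, min 13) -> median=11.5
Step 7: insert 21 -> lo=[1, 6, 10, 13] (size 4, max 13) hi=[20, 21, 44] (size 3, min 20) -> median=13
Step 8: insert 24 -> lo=[1, 6, 10, 13] (size 4, max 13) hi=[20, 21, 24, 44] (size 4, min 20) -> median=16.5
Step 9: insert 33 -> lo=[1, 6, 10, 13, 20] (size 5, max 20) hi=[21, 24, 33, 44] (size 4, min 21) -> median=20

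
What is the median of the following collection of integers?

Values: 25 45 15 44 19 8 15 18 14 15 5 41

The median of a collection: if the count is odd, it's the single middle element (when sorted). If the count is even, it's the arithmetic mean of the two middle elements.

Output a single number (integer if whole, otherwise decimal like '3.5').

Step 1: insert 25 -> lo=[25] (size 1, max 25) hi=[] (size 0) -> median=25
Step 2: insert 45 -> lo=[25] (size 1, max 25) hi=[45] (size 1, min 45) -> median=35
Step 3: insert 15 -> lo=[15, 25] (size 2, max 25) hi=[45] (size 1, min 45) -> median=25
Step 4: insert 44 -> lo=[15, 25] (size 2, max 25) hi=[44, 45] (size 2, min 44) -> median=34.5
Step 5: insert 19 -> lo=[15, 19, 25] (size 3, max 25) hi=[44, 45] (size 2, min 44) -> median=25
Step 6: insert 8 -> lo=[8, 15, 19] (size 3, max 19) hi=[25, 44, 45] (size 3, min 25) -> median=22
Step 7: insert 15 -> lo=[8, 15, 15, 19] (size 4, max 19) hi=[25, 44, 45] (size 3, min 25) -> median=19
Step 8: insert 18 -> lo=[8, 15, 15, 18] (size 4, max 18) hi=[19, 25, 44, 45] (size 4, min 19) -> median=18.5
Step 9: insert 14 -> lo=[8, 14, 15, 15, 18] (size 5, max 18) hi=[19, 25, 44, 45] (size 4, min 19) -> median=18
Step 10: insert 15 -> lo=[8, 14, 15, 15, 15] (size 5, max 15) hi=[18, 19, 25, 44, 45] (size 5, min 18) -> median=16.5
Step 11: insert 5 -> lo=[5, 8, 14, 15, 15, 15] (size 6, max 15) hi=[18, 19, 25, 44, 45] (size 5, min 18) -> median=15
Step 12: insert 41 -> lo=[5, 8, 14, 15, 15, 15] (size 6, max 15) hi=[18, 19, 25, 41, 44, 45] (size 6, min 18) -> median=16.5

Answer: 16.5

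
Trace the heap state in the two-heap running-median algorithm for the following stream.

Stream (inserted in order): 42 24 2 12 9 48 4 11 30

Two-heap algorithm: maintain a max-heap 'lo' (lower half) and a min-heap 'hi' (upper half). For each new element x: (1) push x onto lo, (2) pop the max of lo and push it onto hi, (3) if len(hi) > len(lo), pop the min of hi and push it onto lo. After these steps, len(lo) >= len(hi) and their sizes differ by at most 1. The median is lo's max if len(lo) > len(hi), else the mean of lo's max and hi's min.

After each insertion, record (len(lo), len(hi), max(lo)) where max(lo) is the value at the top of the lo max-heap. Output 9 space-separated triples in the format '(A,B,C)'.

Step 1: insert 42 -> lo=[42] hi=[] -> (len(lo)=1, len(hi)=0, max(lo)=42)
Step 2: insert 24 -> lo=[24] hi=[42] -> (len(lo)=1, len(hi)=1, max(lo)=24)
Step 3: insert 2 -> lo=[2, 24] hi=[42] -> (len(lo)=2, len(hi)=1, max(lo)=24)
Step 4: insert 12 -> lo=[2, 12] hi=[24, 42] -> (len(lo)=2, len(hi)=2, max(lo)=12)
Step 5: insert 9 -> lo=[2, 9, 12] hi=[24, 42] -> (len(lo)=3, len(hi)=2, max(lo)=12)
Step 6: insert 48 -> lo=[2, 9, 12] hi=[24, 42, 48] -> (len(lo)=3, len(hi)=3, max(lo)=12)
Step 7: insert 4 -> lo=[2, 4, 9, 12] hi=[24, 42, 48] -> (len(lo)=4, len(hi)=3, max(lo)=12)
Step 8: insert 11 -> lo=[2, 4, 9, 11] hi=[12, 24, 42, 48] -> (len(lo)=4, len(hi)=4, max(lo)=11)
Step 9: insert 30 -> lo=[2, 4, 9, 11, 12] hi=[24, 30, 42, 48] -> (len(lo)=5, len(hi)=4, max(lo)=12)

Answer: (1,0,42) (1,1,24) (2,1,24) (2,2,12) (3,2,12) (3,3,12) (4,3,12) (4,4,11) (5,4,12)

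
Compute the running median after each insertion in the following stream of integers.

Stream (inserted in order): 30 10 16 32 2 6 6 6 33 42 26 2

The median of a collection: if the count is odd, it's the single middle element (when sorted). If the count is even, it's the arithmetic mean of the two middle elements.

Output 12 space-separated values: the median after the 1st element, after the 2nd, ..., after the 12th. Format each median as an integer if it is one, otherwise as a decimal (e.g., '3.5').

Answer: 30 20 16 23 16 13 10 8 10 13 16 13

Derivation:
Step 1: insert 30 -> lo=[30] (size 1, max 30) hi=[] (size 0) -> median=30
Step 2: insert 10 -> lo=[10] (size 1, max 10) hi=[30] (size 1, min 30) -> median=20
Step 3: insert 16 -> lo=[10, 16] (size 2, max 16) hi=[30] (size 1, min 30) -> median=16
Step 4: insert 32 -> lo=[10, 16] (size 2, max 16) hi=[30, 32] (size 2, min 30) -> median=23
Step 5: insert 2 -> lo=[2, 10, 16] (size 3, max 16) hi=[30, 32] (size 2, min 30) -> median=16
Step 6: insert 6 -> lo=[2, 6, 10] (size 3, max 10) hi=[16, 30, 32] (size 3, min 16) -> median=13
Step 7: insert 6 -> lo=[2, 6, 6, 10] (size 4, max 10) hi=[16, 30, 32] (size 3, min 16) -> median=10
Step 8: insert 6 -> lo=[2, 6, 6, 6] (size 4, max 6) hi=[10, 16, 30, 32] (size 4, min 10) -> median=8
Step 9: insert 33 -> lo=[2, 6, 6, 6, 10] (size 5, max 10) hi=[16, 30, 32, 33] (size 4, min 16) -> median=10
Step 10: insert 42 -> lo=[2, 6, 6, 6, 10] (size 5, max 10) hi=[16, 30, 32, 33, 42] (size 5, min 16) -> median=13
Step 11: insert 26 -> lo=[2, 6, 6, 6, 10, 16] (size 6, max 16) hi=[26, 30, 32, 33, 42] (size 5, min 26) -> median=16
Step 12: insert 2 -> lo=[2, 2, 6, 6, 6, 10] (size 6, max 10) hi=[16, 26, 30, 32, 33, 42] (size 6, min 16) -> median=13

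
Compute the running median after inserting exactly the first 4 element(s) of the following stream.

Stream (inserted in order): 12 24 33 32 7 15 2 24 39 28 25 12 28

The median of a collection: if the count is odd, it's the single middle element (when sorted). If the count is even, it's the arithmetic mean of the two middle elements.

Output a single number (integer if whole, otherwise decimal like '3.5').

Answer: 28

Derivation:
Step 1: insert 12 -> lo=[12] (size 1, max 12) hi=[] (size 0) -> median=12
Step 2: insert 24 -> lo=[12] (size 1, max 12) hi=[24] (size 1, min 24) -> median=18
Step 3: insert 33 -> lo=[12, 24] (size 2, max 24) hi=[33] (size 1, min 33) -> median=24
Step 4: insert 32 -> lo=[12, 24] (size 2, max 24) hi=[32, 33] (size 2, min 32) -> median=28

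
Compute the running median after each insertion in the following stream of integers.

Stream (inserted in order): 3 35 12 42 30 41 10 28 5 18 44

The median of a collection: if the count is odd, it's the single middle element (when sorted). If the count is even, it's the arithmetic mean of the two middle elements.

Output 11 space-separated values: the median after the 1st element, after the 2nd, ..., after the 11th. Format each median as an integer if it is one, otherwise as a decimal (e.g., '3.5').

Step 1: insert 3 -> lo=[3] (size 1, max 3) hi=[] (size 0) -> median=3
Step 2: insert 35 -> lo=[3] (size 1, max 3) hi=[35] (size 1, min 35) -> median=19
Step 3: insert 12 -> lo=[3, 12] (size 2, max 12) hi=[35] (size 1, min 35) -> median=12
Step 4: insert 42 -> lo=[3, 12] (size 2, max 12) hi=[35, 42] (size 2, min 35) -> median=23.5
Step 5: insert 30 -> lo=[3, 12, 30] (size 3, max 30) hi=[35, 42] (size 2, min 35) -> median=30
Step 6: insert 41 -> lo=[3, 12, 30] (size 3, max 30) hi=[35, 41, 42] (size 3, min 35) -> median=32.5
Step 7: insert 10 -> lo=[3, 10, 12, 30] (size 4, max 30) hi=[35, 41, 42] (size 3, min 35) -> median=30
Step 8: insert 28 -> lo=[3, 10, 12, 28] (size 4, max 28) hi=[30, 35, 41, 42] (size 4, min 30) -> median=29
Step 9: insert 5 -> lo=[3, 5, 10, 12, 28] (size 5, max 28) hi=[30, 35, 41, 42] (size 4, min 30) -> median=28
Step 10: insert 18 -> lo=[3, 5, 10, 12, 18] (size 5, max 18) hi=[28, 30, 35, 41, 42] (size 5, min 28) -> median=23
Step 11: insert 44 -> lo=[3, 5, 10, 12, 18, 28] (size 6, max 28) hi=[30, 35, 41, 42, 44] (size 5, min 30) -> median=28

Answer: 3 19 12 23.5 30 32.5 30 29 28 23 28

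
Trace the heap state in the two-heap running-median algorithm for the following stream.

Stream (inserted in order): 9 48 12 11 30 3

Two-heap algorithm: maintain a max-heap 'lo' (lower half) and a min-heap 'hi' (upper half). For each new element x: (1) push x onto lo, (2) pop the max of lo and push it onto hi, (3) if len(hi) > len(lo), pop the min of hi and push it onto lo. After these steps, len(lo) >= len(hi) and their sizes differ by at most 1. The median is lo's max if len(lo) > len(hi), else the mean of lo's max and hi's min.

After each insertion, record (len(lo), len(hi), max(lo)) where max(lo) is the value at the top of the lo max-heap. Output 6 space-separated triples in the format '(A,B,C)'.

Step 1: insert 9 -> lo=[9] hi=[] -> (len(lo)=1, len(hi)=0, max(lo)=9)
Step 2: insert 48 -> lo=[9] hi=[48] -> (len(lo)=1, len(hi)=1, max(lo)=9)
Step 3: insert 12 -> lo=[9, 12] hi=[48] -> (len(lo)=2, len(hi)=1, max(lo)=12)
Step 4: insert 11 -> lo=[9, 11] hi=[12, 48] -> (len(lo)=2, len(hi)=2, max(lo)=11)
Step 5: insert 30 -> lo=[9, 11, 12] hi=[30, 48] -> (len(lo)=3, len(hi)=2, max(lo)=12)
Step 6: insert 3 -> lo=[3, 9, 11] hi=[12, 30, 48] -> (len(lo)=3, len(hi)=3, max(lo)=11)

Answer: (1,0,9) (1,1,9) (2,1,12) (2,2,11) (3,2,12) (3,3,11)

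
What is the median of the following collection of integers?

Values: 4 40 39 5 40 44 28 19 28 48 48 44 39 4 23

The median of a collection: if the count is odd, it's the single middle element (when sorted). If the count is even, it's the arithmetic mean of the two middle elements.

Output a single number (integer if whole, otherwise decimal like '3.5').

Answer: 39

Derivation:
Step 1: insert 4 -> lo=[4] (size 1, max 4) hi=[] (size 0) -> median=4
Step 2: insert 40 -> lo=[4] (size 1, max 4) hi=[40] (size 1, min 40) -> median=22
Step 3: insert 39 -> lo=[4, 39] (size 2, max 39) hi=[40] (size 1, min 40) -> median=39
Step 4: insert 5 -> lo=[4, 5] (size 2, max 5) hi=[39, 40] (size 2, min 39) -> median=22
Step 5: insert 40 -> lo=[4, 5, 39] (size 3, max 39) hi=[40, 40] (size 2, min 40) -> median=39
Step 6: insert 44 -> lo=[4, 5, 39] (size 3, max 39) hi=[40, 40, 44] (size 3, min 40) -> median=39.5
Step 7: insert 28 -> lo=[4, 5, 28, 39] (size 4, max 39) hi=[40, 40, 44] (size 3, min 40) -> median=39
Step 8: insert 19 -> lo=[4, 5, 19, 28] (size 4, max 28) hi=[39, 40, 40, 44] (size 4, min 39) -> median=33.5
Step 9: insert 28 -> lo=[4, 5, 19, 28, 28] (size 5, max 28) hi=[39, 40, 40, 44] (size 4, min 39) -> median=28
Step 10: insert 48 -> lo=[4, 5, 19, 28, 28] (size 5, max 28) hi=[39, 40, 40, 44, 48] (size 5, min 39) -> median=33.5
Step 11: insert 48 -> lo=[4, 5, 19, 28, 28, 39] (size 6, max 39) hi=[40, 40, 44, 48, 48] (size 5, min 40) -> median=39
Step 12: insert 44 -> lo=[4, 5, 19, 28, 28, 39] (size 6, max 39) hi=[40, 40, 44, 44, 48, 48] (size 6, min 40) -> median=39.5
Step 13: insert 39 -> lo=[4, 5, 19, 28, 28, 39, 39] (size 7, max 39) hi=[40, 40, 44, 44, 48, 48] (size 6, min 40) -> median=39
Step 14: insert 4 -> lo=[4, 4, 5, 19, 28, 28, 39] (size 7, max 39) hi=[39, 40, 40, 44, 44, 48, 48] (size 7, min 39) -> median=39
Step 15: insert 23 -> lo=[4, 4, 5, 19, 23, 28, 28, 39] (size 8, max 39) hi=[39, 40, 40, 44, 44, 48, 48] (size 7, min 39) -> median=39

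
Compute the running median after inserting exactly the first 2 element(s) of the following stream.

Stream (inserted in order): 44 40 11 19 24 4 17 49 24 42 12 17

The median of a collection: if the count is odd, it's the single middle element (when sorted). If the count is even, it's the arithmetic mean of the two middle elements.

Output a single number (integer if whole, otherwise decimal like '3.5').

Answer: 42

Derivation:
Step 1: insert 44 -> lo=[44] (size 1, max 44) hi=[] (size 0) -> median=44
Step 2: insert 40 -> lo=[40] (size 1, max 40) hi=[44] (size 1, min 44) -> median=42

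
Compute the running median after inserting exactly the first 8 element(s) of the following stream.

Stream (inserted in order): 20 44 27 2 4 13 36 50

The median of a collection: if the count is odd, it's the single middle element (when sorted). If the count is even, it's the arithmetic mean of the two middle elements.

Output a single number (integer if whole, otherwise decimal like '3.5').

Step 1: insert 20 -> lo=[20] (size 1, max 20) hi=[] (size 0) -> median=20
Step 2: insert 44 -> lo=[20] (size 1, max 20) hi=[44] (size 1, min 44) -> median=32
Step 3: insert 27 -> lo=[20, 27] (size 2, max 27) hi=[44] (size 1, min 44) -> median=27
Step 4: insert 2 -> lo=[2, 20] (size 2, max 20) hi=[27, 44] (size 2, min 27) -> median=23.5
Step 5: insert 4 -> lo=[2, 4, 20] (size 3, max 20) hi=[27, 44] (size 2, min 27) -> median=20
Step 6: insert 13 -> lo=[2, 4, 13] (size 3, max 13) hi=[20, 27, 44] (size 3, min 20) -> median=16.5
Step 7: insert 36 -> lo=[2, 4, 13, 20] (size 4, max 20) hi=[27, 36, 44] (size 3, min 27) -> median=20
Step 8: insert 50 -> lo=[2, 4, 13, 20] (size 4, max 20) hi=[27, 36, 44, 50] (size 4, min 27) -> median=23.5

Answer: 23.5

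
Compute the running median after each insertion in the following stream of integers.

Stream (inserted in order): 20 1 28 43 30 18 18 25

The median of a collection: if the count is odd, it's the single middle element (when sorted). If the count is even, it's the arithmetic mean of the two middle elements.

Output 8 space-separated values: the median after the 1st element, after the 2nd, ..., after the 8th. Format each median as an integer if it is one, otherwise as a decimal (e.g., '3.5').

Step 1: insert 20 -> lo=[20] (size 1, max 20) hi=[] (size 0) -> median=20
Step 2: insert 1 -> lo=[1] (size 1, max 1) hi=[20] (size 1, min 20) -> median=10.5
Step 3: insert 28 -> lo=[1, 20] (size 2, max 20) hi=[28] (size 1, min 28) -> median=20
Step 4: insert 43 -> lo=[1, 20] (size 2, max 20) hi=[28, 43] (size 2, min 28) -> median=24
Step 5: insert 30 -> lo=[1, 20, 28] (size 3, max 28) hi=[30, 43] (size 2, min 30) -> median=28
Step 6: insert 18 -> lo=[1, 18, 20] (size 3, max 20) hi=[28, 30, 43] (size 3, min 28) -> median=24
Step 7: insert 18 -> lo=[1, 18, 18, 20] (size 4, max 20) hi=[28, 30, 43] (size 3, min 28) -> median=20
Step 8: insert 25 -> lo=[1, 18, 18, 20] (size 4, max 20) hi=[25, 28, 30, 43] (size 4, min 25) -> median=22.5

Answer: 20 10.5 20 24 28 24 20 22.5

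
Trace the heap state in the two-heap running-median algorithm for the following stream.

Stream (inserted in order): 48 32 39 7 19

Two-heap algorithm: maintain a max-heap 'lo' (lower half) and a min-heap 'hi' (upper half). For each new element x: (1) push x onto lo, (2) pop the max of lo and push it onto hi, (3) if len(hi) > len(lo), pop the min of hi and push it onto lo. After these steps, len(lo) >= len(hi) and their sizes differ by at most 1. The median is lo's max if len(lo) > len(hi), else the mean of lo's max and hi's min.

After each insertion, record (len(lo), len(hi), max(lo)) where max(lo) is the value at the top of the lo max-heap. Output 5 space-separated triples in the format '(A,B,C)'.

Answer: (1,0,48) (1,1,32) (2,1,39) (2,2,32) (3,2,32)

Derivation:
Step 1: insert 48 -> lo=[48] hi=[] -> (len(lo)=1, len(hi)=0, max(lo)=48)
Step 2: insert 32 -> lo=[32] hi=[48] -> (len(lo)=1, len(hi)=1, max(lo)=32)
Step 3: insert 39 -> lo=[32, 39] hi=[48] -> (len(lo)=2, len(hi)=1, max(lo)=39)
Step 4: insert 7 -> lo=[7, 32] hi=[39, 48] -> (len(lo)=2, len(hi)=2, max(lo)=32)
Step 5: insert 19 -> lo=[7, 19, 32] hi=[39, 48] -> (len(lo)=3, len(hi)=2, max(lo)=32)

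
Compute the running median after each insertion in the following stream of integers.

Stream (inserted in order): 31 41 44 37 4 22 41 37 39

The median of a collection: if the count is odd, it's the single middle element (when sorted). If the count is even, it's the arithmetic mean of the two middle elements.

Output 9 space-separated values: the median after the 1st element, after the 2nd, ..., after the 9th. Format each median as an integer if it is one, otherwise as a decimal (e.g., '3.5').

Answer: 31 36 41 39 37 34 37 37 37

Derivation:
Step 1: insert 31 -> lo=[31] (size 1, max 31) hi=[] (size 0) -> median=31
Step 2: insert 41 -> lo=[31] (size 1, max 31) hi=[41] (size 1, min 41) -> median=36
Step 3: insert 44 -> lo=[31, 41] (size 2, max 41) hi=[44] (size 1, min 44) -> median=41
Step 4: insert 37 -> lo=[31, 37] (size 2, max 37) hi=[41, 44] (size 2, min 41) -> median=39
Step 5: insert 4 -> lo=[4, 31, 37] (size 3, max 37) hi=[41, 44] (size 2, min 41) -> median=37
Step 6: insert 22 -> lo=[4, 22, 31] (size 3, max 31) hi=[37, 41, 44] (size 3, min 37) -> median=34
Step 7: insert 41 -> lo=[4, 22, 31, 37] (size 4, max 37) hi=[41, 41, 44] (size 3, min 41) -> median=37
Step 8: insert 37 -> lo=[4, 22, 31, 37] (size 4, max 37) hi=[37, 41, 41, 44] (size 4, min 37) -> median=37
Step 9: insert 39 -> lo=[4, 22, 31, 37, 37] (size 5, max 37) hi=[39, 41, 41, 44] (size 4, min 39) -> median=37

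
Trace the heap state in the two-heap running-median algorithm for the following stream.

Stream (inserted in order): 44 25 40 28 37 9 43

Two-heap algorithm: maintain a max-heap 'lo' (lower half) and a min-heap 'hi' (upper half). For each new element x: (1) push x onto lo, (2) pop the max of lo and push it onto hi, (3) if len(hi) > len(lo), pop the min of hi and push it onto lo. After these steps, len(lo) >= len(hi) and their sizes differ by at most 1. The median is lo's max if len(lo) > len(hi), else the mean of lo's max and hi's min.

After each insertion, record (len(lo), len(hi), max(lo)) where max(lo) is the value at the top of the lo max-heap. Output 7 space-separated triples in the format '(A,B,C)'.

Answer: (1,0,44) (1,1,25) (2,1,40) (2,2,28) (3,2,37) (3,3,28) (4,3,37)

Derivation:
Step 1: insert 44 -> lo=[44] hi=[] -> (len(lo)=1, len(hi)=0, max(lo)=44)
Step 2: insert 25 -> lo=[25] hi=[44] -> (len(lo)=1, len(hi)=1, max(lo)=25)
Step 3: insert 40 -> lo=[25, 40] hi=[44] -> (len(lo)=2, len(hi)=1, max(lo)=40)
Step 4: insert 28 -> lo=[25, 28] hi=[40, 44] -> (len(lo)=2, len(hi)=2, max(lo)=28)
Step 5: insert 37 -> lo=[25, 28, 37] hi=[40, 44] -> (len(lo)=3, len(hi)=2, max(lo)=37)
Step 6: insert 9 -> lo=[9, 25, 28] hi=[37, 40, 44] -> (len(lo)=3, len(hi)=3, max(lo)=28)
Step 7: insert 43 -> lo=[9, 25, 28, 37] hi=[40, 43, 44] -> (len(lo)=4, len(hi)=3, max(lo)=37)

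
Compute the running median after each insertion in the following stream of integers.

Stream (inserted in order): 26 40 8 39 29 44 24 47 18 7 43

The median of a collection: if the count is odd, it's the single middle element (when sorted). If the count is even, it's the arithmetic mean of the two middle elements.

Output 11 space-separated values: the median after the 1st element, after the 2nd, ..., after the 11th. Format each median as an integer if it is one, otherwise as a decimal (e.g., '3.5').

Step 1: insert 26 -> lo=[26] (size 1, max 26) hi=[] (size 0) -> median=26
Step 2: insert 40 -> lo=[26] (size 1, max 26) hi=[40] (size 1, min 40) -> median=33
Step 3: insert 8 -> lo=[8, 26] (size 2, max 26) hi=[40] (size 1, min 40) -> median=26
Step 4: insert 39 -> lo=[8, 26] (size 2, max 26) hi=[39, 40] (size 2, min 39) -> median=32.5
Step 5: insert 29 -> lo=[8, 26, 29] (size 3, max 29) hi=[39, 40] (size 2, min 39) -> median=29
Step 6: insert 44 -> lo=[8, 26, 29] (size 3, max 29) hi=[39, 40, 44] (size 3, min 39) -> median=34
Step 7: insert 24 -> lo=[8, 24, 26, 29] (size 4, max 29) hi=[39, 40, 44] (size 3, min 39) -> median=29
Step 8: insert 47 -> lo=[8, 24, 26, 29] (size 4, max 29) hi=[39, 40, 44, 47] (size 4, min 39) -> median=34
Step 9: insert 18 -> lo=[8, 18, 24, 26, 29] (size 5, max 29) hi=[39, 40, 44, 47] (size 4, min 39) -> median=29
Step 10: insert 7 -> lo=[7, 8, 18, 24, 26] (size 5, max 26) hi=[29, 39, 40, 44, 47] (size 5, min 29) -> median=27.5
Step 11: insert 43 -> lo=[7, 8, 18, 24, 26, 29] (size 6, max 29) hi=[39, 40, 43, 44, 47] (size 5, min 39) -> median=29

Answer: 26 33 26 32.5 29 34 29 34 29 27.5 29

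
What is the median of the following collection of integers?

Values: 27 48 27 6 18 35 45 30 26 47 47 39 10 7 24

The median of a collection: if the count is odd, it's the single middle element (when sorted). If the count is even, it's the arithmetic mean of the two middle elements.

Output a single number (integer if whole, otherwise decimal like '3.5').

Answer: 27

Derivation:
Step 1: insert 27 -> lo=[27] (size 1, max 27) hi=[] (size 0) -> median=27
Step 2: insert 48 -> lo=[27] (size 1, max 27) hi=[48] (size 1, min 48) -> median=37.5
Step 3: insert 27 -> lo=[27, 27] (size 2, max 27) hi=[48] (size 1, min 48) -> median=27
Step 4: insert 6 -> lo=[6, 27] (size 2, max 27) hi=[27, 48] (size 2, min 27) -> median=27
Step 5: insert 18 -> lo=[6, 18, 27] (size 3, max 27) hi=[27, 48] (size 2, min 27) -> median=27
Step 6: insert 35 -> lo=[6, 18, 27] (size 3, max 27) hi=[27, 35, 48] (size 3, min 27) -> median=27
Step 7: insert 45 -> lo=[6, 18, 27, 27] (size 4, max 27) hi=[35, 45, 48] (size 3, min 35) -> median=27
Step 8: insert 30 -> lo=[6, 18, 27, 27] (size 4, max 27) hi=[30, 35, 45, 48] (size 4, min 30) -> median=28.5
Step 9: insert 26 -> lo=[6, 18, 26, 27, 27] (size 5, max 27) hi=[30, 35, 45, 48] (size 4, min 30) -> median=27
Step 10: insert 47 -> lo=[6, 18, 26, 27, 27] (size 5, max 27) hi=[30, 35, 45, 47, 48] (size 5, min 30) -> median=28.5
Step 11: insert 47 -> lo=[6, 18, 26, 27, 27, 30] (size 6, max 30) hi=[35, 45, 47, 47, 48] (size 5, min 35) -> median=30
Step 12: insert 39 -> lo=[6, 18, 26, 27, 27, 30] (size 6, max 30) hi=[35, 39, 45, 47, 47, 48] (size 6, min 35) -> median=32.5
Step 13: insert 10 -> lo=[6, 10, 18, 26, 27, 27, 30] (size 7, max 30) hi=[35, 39, 45, 47, 47, 48] (size 6, min 35) -> median=30
Step 14: insert 7 -> lo=[6, 7, 10, 18, 26, 27, 27] (size 7, max 27) hi=[30, 35, 39, 45, 47, 47, 48] (size 7, min 30) -> median=28.5
Step 15: insert 24 -> lo=[6, 7, 10, 18, 24, 26, 27, 27] (size 8, max 27) hi=[30, 35, 39, 45, 47, 47, 48] (size 7, min 30) -> median=27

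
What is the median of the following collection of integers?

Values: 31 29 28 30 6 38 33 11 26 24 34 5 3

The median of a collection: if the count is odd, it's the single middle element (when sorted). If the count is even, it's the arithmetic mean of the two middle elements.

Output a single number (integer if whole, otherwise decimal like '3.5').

Step 1: insert 31 -> lo=[31] (size 1, max 31) hi=[] (size 0) -> median=31
Step 2: insert 29 -> lo=[29] (size 1, max 29) hi=[31] (size 1, min 31) -> median=30
Step 3: insert 28 -> lo=[28, 29] (size 2, max 29) hi=[31] (size 1, min 31) -> median=29
Step 4: insert 30 -> lo=[28, 29] (size 2, max 29) hi=[30, 31] (size 2, min 30) -> median=29.5
Step 5: insert 6 -> lo=[6, 28, 29] (size 3, max 29) hi=[30, 31] (size 2, min 30) -> median=29
Step 6: insert 38 -> lo=[6, 28, 29] (size 3, max 29) hi=[30, 31, 38] (size 3, min 30) -> median=29.5
Step 7: insert 33 -> lo=[6, 28, 29, 30] (size 4, max 30) hi=[31, 33, 38] (size 3, min 31) -> median=30
Step 8: insert 11 -> lo=[6, 11, 28, 29] (size 4, max 29) hi=[30, 31, 33, 38] (size 4, min 30) -> median=29.5
Step 9: insert 26 -> lo=[6, 11, 26, 28, 29] (size 5, max 29) hi=[30, 31, 33, 38] (size 4, min 30) -> median=29
Step 10: insert 24 -> lo=[6, 11, 24, 26, 28] (size 5, max 28) hi=[29, 30, 31, 33, 38] (size 5, min 29) -> median=28.5
Step 11: insert 34 -> lo=[6, 11, 24, 26, 28, 29] (size 6, max 29) hi=[30, 31, 33, 34, 38] (size 5, min 30) -> median=29
Step 12: insert 5 -> lo=[5, 6, 11, 24, 26, 28] (size 6, max 28) hi=[29, 30, 31, 33, 34, 38] (size 6, min 29) -> median=28.5
Step 13: insert 3 -> lo=[3, 5, 6, 11, 24, 26, 28] (size 7, max 28) hi=[29, 30, 31, 33, 34, 38] (size 6, min 29) -> median=28

Answer: 28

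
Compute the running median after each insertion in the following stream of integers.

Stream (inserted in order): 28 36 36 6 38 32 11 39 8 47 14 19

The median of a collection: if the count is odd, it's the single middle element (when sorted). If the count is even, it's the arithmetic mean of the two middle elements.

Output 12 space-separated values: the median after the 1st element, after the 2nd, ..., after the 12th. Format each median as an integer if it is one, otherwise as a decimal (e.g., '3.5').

Answer: 28 32 36 32 36 34 32 34 32 34 32 30

Derivation:
Step 1: insert 28 -> lo=[28] (size 1, max 28) hi=[] (size 0) -> median=28
Step 2: insert 36 -> lo=[28] (size 1, max 28) hi=[36] (size 1, min 36) -> median=32
Step 3: insert 36 -> lo=[28, 36] (size 2, max 36) hi=[36] (size 1, min 36) -> median=36
Step 4: insert 6 -> lo=[6, 28] (size 2, max 28) hi=[36, 36] (size 2, min 36) -> median=32
Step 5: insert 38 -> lo=[6, 28, 36] (size 3, max 36) hi=[36, 38] (size 2, min 36) -> median=36
Step 6: insert 32 -> lo=[6, 28, 32] (size 3, max 32) hi=[36, 36, 38] (size 3, min 36) -> median=34
Step 7: insert 11 -> lo=[6, 11, 28, 32] (size 4, max 32) hi=[36, 36, 38] (size 3, min 36) -> median=32
Step 8: insert 39 -> lo=[6, 11, 28, 32] (size 4, max 32) hi=[36, 36, 38, 39] (size 4, min 36) -> median=34
Step 9: insert 8 -> lo=[6, 8, 11, 28, 32] (size 5, max 32) hi=[36, 36, 38, 39] (size 4, min 36) -> median=32
Step 10: insert 47 -> lo=[6, 8, 11, 28, 32] (size 5, max 32) hi=[36, 36, 38, 39, 47] (size 5, min 36) -> median=34
Step 11: insert 14 -> lo=[6, 8, 11, 14, 28, 32] (size 6, max 32) hi=[36, 36, 38, 39, 47] (size 5, min 36) -> median=32
Step 12: insert 19 -> lo=[6, 8, 11, 14, 19, 28] (size 6, max 28) hi=[32, 36, 36, 38, 39, 47] (size 6, min 32) -> median=30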